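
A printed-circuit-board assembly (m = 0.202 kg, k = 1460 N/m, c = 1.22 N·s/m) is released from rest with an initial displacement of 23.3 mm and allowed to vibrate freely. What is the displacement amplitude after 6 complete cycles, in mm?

6.10 mm

ζ = c/(2√(km)) = 1.22/(2√(1460 × 0.202)) = 1.22/34.35 = 0.03552.
Logarithmic decrement δ = 2πζ/√(1 − ζ²) = 2π × 0.03552/√(1 − 0.00126) = 0.2233.
After n cycles, x_n/x₀ = e^(−nδ), so x_6 = 23.3 × e^(−6 × 0.2233) = 23.3 × 0.2619 = 6.101 mm.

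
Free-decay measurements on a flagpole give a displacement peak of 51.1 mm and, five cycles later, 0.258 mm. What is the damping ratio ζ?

0.166

Logarithmic decrement δ = (1/n)·ln(x₀/x_n) = (1/5)·ln(51.1/0.258) = (1/5)·ln(198.1) = 1.058.
ζ = δ/√(4π² + δ²) = 1.058/√(39.48 + 1.12) = 1.058/6.372 = 0.1660.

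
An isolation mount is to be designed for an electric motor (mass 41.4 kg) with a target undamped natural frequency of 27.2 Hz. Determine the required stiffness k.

1210000 N/m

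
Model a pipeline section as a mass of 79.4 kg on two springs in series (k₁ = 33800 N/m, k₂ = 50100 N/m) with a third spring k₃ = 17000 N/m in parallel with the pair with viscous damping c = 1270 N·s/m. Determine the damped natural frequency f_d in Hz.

3.20 Hz

Series pair: k_s = k₁k₂/(k₁+k₂) = (33800)(50100)/(33800 + 50100) = 20180 N/m. In parallel with k₃: k_eq = 20180 + 17000 = 37180 N/m.
ω_n = √(k_eq/m) = √(37180/79.4) = 21.64 rad/s.
Critical damping c_c = 2√(k_eq·m) = 2√(37180 × 79.4) = 3436 N·s/m, so ζ = c/c_c = 1270/3436 = 0.3696.
ω_d = ω_n√(1 − ζ²) = 21.64 × √(1 − 0.137) = 20.11 rad/s.
f_d = ω_d/(2π) = 3.200 Hz.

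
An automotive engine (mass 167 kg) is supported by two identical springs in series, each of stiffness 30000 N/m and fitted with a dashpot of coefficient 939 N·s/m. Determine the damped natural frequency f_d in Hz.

Series springs: 1/k_eq = 2/30000, so k_eq = 30000/2 = 15000 N/m.
ω_n = √(k_eq/m) = √(15000/167) = 9.477 rad/s.
Critical damping c_c = 2√(k_eq·m) = 2√(15000 × 167) = 3165 N·s/m, so ζ = c/c_c = 939/3165 = 0.2966.
ω_d = ω_n√(1 − ζ²) = 9.477 × √(1 − 0.0880) = 9.051 rad/s.
f_d = ω_d/(2π) = 1.440 Hz.

1.44 Hz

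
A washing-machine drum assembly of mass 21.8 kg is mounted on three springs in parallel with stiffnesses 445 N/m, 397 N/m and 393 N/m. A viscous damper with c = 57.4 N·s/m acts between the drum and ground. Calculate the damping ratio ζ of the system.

Parallel springs add: k_eq = 445 + 397 + 393 = 1235 N/m.
ω_n = √(k_eq/m) = √(1235/21.8) = 7.527 rad/s.
Critical damping c_c = 2√(k_eq·m) = 2√(1235 × 21.8) = 328.2 N·s/m, so ζ = c/c_c = 57.4/328.2 = 0.1749.

0.175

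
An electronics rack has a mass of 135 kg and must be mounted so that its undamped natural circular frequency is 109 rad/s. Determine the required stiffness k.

1600000 N/m

k = m·ω_n² = 135 × 109.0² = 135 × 11880 = 1604000 N/m.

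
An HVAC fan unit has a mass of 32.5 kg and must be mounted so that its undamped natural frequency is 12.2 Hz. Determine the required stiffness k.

191000 N/m

ω_n = 2πf_n = 2π × 12.2 = 76.65 rad/s.
k = m·ω_n² = 32.5 × 76.65² = 32.5 × 5876 = 191000 N/m.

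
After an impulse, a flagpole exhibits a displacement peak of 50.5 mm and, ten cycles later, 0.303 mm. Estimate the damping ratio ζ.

0.0812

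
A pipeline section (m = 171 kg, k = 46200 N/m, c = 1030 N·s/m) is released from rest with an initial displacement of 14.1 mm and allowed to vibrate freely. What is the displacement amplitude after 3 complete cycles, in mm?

0.420 mm

ζ = c/(2√(km)) = 1030/(2√(46200 × 171)) = 1030/5621 = 0.1832.
Logarithmic decrement δ = 2πζ/√(1 − ζ²) = 2π × 0.1832/√(1 − 0.0336) = 1.171.
After n cycles, x_n/x₀ = e^(−nδ), so x_3 = 14.1 × e^(−3 × 1.171) = 14.1 × 0.02980 = 0.4202 mm.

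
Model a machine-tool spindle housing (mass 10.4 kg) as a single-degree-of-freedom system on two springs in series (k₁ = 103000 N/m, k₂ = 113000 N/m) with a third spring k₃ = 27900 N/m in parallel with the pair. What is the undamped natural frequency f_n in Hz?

Series pair: k_s = k₁k₂/(k₁+k₂) = (103000)(113000)/(103000 + 113000) = 53880 N/m. In parallel with k₃: k_eq = 53880 + 27900 = 81780 N/m.
ω_n = √(k_eq/m) = √(81780/10.4) = √7864 = 88.68 rad/s.
f_n = ω_n/(2π) = 88.68/6.283 = 14.11 Hz.

14.1 Hz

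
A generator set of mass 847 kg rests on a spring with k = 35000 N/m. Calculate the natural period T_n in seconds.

0.977 s

ω_n = √(k/m) = √(35000/847) = √41.32 = 6.428 rad/s.
T_n = 2π/ω_n = 6.283/6.428 = 0.9774 s.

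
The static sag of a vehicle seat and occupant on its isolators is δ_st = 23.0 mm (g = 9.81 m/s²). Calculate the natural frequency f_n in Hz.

3.29 Hz

ω_n = √(g/δ_st) = √(9.81/0.0230) = √426.5 = 20.65 rad/s.
f_n = ω_n/(2π) = 20.65/6.283 = 3.287 Hz.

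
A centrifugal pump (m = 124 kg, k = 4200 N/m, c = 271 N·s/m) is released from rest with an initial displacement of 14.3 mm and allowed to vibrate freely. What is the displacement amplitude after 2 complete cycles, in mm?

1.29 mm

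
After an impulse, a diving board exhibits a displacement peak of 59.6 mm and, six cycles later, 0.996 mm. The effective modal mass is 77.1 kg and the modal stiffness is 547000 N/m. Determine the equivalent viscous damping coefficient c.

Logarithmic decrement δ = (1/n)·ln(x₀/x_n) = (1/6)·ln(59.6/0.996) = (1/6)·ln(59.84) = 0.6819.
ζ = δ/√(4π² + δ²) = 0.6819/√(39.48 + 0.465) = 0.6819/6.320 = 0.1079.
c = ζ · 2√(km) = 0.1079 × 2√(547000 × 77.1) = 0.1079 × 12990 = 1401 N·s/m.

1400 N·s/m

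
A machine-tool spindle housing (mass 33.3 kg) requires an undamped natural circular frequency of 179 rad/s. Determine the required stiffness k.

1070000 N/m

k = m·ω_n² = 33.3 × 179.0² = 33.3 × 32040 = 1067000 N/m.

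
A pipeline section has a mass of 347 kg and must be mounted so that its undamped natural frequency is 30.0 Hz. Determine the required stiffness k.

ω_n = 2πf_n = 2π × 30.0 = 188.5 rad/s.
k = m·ω_n² = 347 × 188.5² = 347 × 35530 = 12330000 N/m.

12300000 N/m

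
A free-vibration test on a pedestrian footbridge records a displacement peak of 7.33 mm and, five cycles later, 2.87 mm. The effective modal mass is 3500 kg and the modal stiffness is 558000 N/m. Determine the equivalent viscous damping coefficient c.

Logarithmic decrement δ = (1/n)·ln(x₀/x_n) = (1/5)·ln(7.33/2.87) = (1/5)·ln(2.554) = 0.1875.
ζ = δ/√(4π² + δ²) = 0.1875/√(39.48 + 0.0352) = 0.1875/6.286 = 0.02983.
c = ζ · 2√(km) = 0.02983 × 2√(558000 × 3500) = 0.02983 × 88390 = 2637 N·s/m.

2640 N·s/m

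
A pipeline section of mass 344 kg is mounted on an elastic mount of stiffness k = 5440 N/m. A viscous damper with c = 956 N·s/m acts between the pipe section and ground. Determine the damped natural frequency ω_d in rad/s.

ω_n = √(k/m) = √(5440/344) = 3.977 rad/s.
Critical damping c_c = 2√(k·m) = 2√(5440 × 344) = 2736 N·s/m, so ζ = c/c_c = 956/2736 = 0.3494.
ω_d = ω_n√(1 − ζ²) = 3.977 × √(1 − 0.122) = 3.726 rad/s.

3.73 rad/s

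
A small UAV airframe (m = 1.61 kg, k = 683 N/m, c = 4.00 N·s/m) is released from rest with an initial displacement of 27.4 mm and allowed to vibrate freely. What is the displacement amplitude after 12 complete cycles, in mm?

0.288 mm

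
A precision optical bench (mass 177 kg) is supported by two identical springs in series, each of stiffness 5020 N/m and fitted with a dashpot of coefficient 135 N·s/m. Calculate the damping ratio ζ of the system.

0.101

Series springs: 1/k_eq = 2/5020, so k_eq = 5020/2 = 2510 N/m.
ω_n = √(k_eq/m) = √(2510/177) = 3.766 rad/s.
Critical damping c_c = 2√(k_eq·m) = 2√(2510 × 177) = 1333 N·s/m, so ζ = c/c_c = 135/1333 = 0.1013.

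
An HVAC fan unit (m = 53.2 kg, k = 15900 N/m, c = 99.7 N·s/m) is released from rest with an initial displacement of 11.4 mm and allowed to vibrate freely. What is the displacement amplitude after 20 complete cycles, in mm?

ζ = c/(2√(km)) = 99.7/(2√(15900 × 53.2)) = 99.7/1839 = 0.05420.
Logarithmic decrement δ = 2πζ/√(1 − ζ²) = 2π × 0.05420/√(1 − 0.00294) = 0.3411.
After n cycles, x_n/x₀ = e^(−nδ), so x_20 = 11.4 × e^(−20 × 0.3411) = 11.4 × 0.001090 = 0.01243 mm.

0.0124 mm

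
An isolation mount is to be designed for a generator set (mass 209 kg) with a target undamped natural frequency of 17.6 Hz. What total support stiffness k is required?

2560000 N/m

ω_n = 2πf_n = 2π × 17.6 = 110.6 rad/s.
k = m·ω_n² = 209 × 110.6² = 209 × 12230 = 2556000 N/m.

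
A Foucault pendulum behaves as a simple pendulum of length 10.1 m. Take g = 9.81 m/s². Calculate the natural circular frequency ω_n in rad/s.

For a simple pendulum ω_n = √(g/L) = √(9.81/10.1) = √0.9713 = 0.9855 rad/s.

0.986 rad/s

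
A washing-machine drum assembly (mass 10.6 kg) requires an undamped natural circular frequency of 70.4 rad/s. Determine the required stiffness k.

52500 N/m

k = m·ω_n² = 10.6 × 70.40² = 10.6 × 4956 = 52540 N/m.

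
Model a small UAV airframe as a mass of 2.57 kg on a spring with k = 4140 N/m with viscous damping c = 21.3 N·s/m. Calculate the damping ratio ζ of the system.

ω_n = √(k/m) = √(4140/2.57) = 40.14 rad/s.
Critical damping c_c = 2√(k·m) = 2√(4140 × 2.57) = 206.3 N·s/m, so ζ = c/c_c = 21.3/206.3 = 0.1032.

0.103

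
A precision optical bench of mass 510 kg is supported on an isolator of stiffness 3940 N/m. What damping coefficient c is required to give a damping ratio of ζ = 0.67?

1900 N·s/m

c_c = 2√(k·m) = 2√(3940 × 510) = 2835 N·s/m.
c = ζ·c_c = 0.67 × 2835 = 1899 N·s/m.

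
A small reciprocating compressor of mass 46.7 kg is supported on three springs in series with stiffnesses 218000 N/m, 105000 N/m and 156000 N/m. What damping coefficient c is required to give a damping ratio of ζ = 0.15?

453 N·s/m

Series springs: 1/k_eq = 1/218000 + 1/105000 + 1/156000 = 2.052×10^-5, so k_eq = 48730 N/m.
c_c = 2√(k_eq·m) = 2√(48730 × 46.7) = 3017 N·s/m.
c = ζ·c_c = 0.15 × 3017 = 452.6 N·s/m.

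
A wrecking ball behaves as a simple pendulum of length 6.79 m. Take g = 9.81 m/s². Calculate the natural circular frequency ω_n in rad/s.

For a simple pendulum ω_n = √(g/L) = √(9.81/6.79) = √1.445 = 1.202 rad/s.

1.20 rad/s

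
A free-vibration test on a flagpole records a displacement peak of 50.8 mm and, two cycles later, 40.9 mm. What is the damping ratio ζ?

Logarithmic decrement δ = (1/n)·ln(x₀/x_n) = (1/2)·ln(50.8/40.9) = (1/2)·ln(1.242) = 0.1084.
ζ = δ/√(4π² + δ²) = 0.1084/√(39.48 + 0.0117) = 0.1084/6.284 = 0.01725.

0.0172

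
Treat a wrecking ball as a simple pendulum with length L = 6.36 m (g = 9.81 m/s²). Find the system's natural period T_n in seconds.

For a simple pendulum ω_n = √(g/L) = √(9.81/6.36) = √1.542 = 1.242 rad/s.
T_n = 2π/ω_n = 6.283/1.242 = 5.059 s.

5.06 s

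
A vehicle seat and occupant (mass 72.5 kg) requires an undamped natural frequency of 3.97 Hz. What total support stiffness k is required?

ω_n = 2πf_n = 2π × 3.97 = 24.94 rad/s.
k = m·ω_n² = 72.5 × 24.94² = 72.5 × 622.2 = 45110 N/m.

45100 N/m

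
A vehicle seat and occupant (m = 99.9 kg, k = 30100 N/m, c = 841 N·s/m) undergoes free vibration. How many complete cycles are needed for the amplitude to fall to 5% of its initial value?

2 cycles

ζ = c/(2√(km)) = 841/(2√(30100 × 99.9)) = 841/3468 = 0.2425.
Logarithmic decrement δ = 2πζ/√(1 − ζ²) = 2π × 0.2425/√(1 − 0.0588) = 1.571.
x_n/x₀ = e^(−nδ) ≤ 0.05; take ln: n ≥ ln(1/0.05)/δ = 2.996/1.571 = 1.907.
So 2 complete cycles are required.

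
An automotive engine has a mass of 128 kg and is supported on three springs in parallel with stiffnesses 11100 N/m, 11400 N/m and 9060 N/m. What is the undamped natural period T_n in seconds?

0.400 s

Parallel springs add: k_eq = 11100 + 11400 + 9060 = 31560 N/m.
ω_n = √(k_eq/m) = √(31560/128) = √246.6 = 15.70 rad/s.
T_n = 2π/ω_n = 6.283/15.70 = 0.4001 s.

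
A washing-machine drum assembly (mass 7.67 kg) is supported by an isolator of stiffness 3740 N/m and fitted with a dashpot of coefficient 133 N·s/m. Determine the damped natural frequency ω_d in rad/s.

20.3 rad/s

ω_n = √(k/m) = √(3740/7.67) = 22.08 rad/s.
Critical damping c_c = 2√(k·m) = 2√(3740 × 7.67) = 338.7 N·s/m, so ζ = c/c_c = 133/338.7 = 0.3926.
ω_d = ω_n√(1 − ζ²) = 22.08 × √(1 − 0.154) = 20.31 rad/s.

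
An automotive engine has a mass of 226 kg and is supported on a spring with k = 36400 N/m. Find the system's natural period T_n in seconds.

0.495 s

ω_n = √(k/m) = √(36400/226) = √161.1 = 12.69 rad/s.
T_n = 2π/ω_n = 6.283/12.69 = 0.4951 s.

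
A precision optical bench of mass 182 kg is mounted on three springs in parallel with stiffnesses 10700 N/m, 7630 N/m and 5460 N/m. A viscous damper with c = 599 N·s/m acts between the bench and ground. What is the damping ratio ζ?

Parallel springs add: k_eq = 10700 + 7630 + 5460 = 23790 N/m.
ω_n = √(k_eq/m) = √(23790/182) = 11.43 rad/s.
Critical damping c_c = 2√(k_eq·m) = 2√(23790 × 182) = 4162 N·s/m, so ζ = c/c_c = 599/4162 = 0.1439.

0.144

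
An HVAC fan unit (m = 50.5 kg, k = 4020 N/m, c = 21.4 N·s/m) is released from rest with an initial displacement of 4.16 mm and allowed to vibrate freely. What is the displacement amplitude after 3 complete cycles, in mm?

2.66 mm

ζ = c/(2√(km)) = 21.4/(2√(4020 × 50.5)) = 21.4/901.1 = 0.02375.
Logarithmic decrement δ = 2πζ/√(1 − ζ²) = 2π × 0.02375/√(1 − 0.000564) = 0.1493.
After n cycles, x_n/x₀ = e^(−nδ), so x_3 = 4.16 × e^(−3 × 0.1493) = 4.16 × 0.6391 = 2.658 mm.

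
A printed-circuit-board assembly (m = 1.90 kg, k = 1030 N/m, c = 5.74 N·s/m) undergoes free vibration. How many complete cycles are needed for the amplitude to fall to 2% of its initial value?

10 cycles

ζ = c/(2√(km)) = 5.74/(2√(1030 × 1.90)) = 5.74/88.48 = 0.06488.
Logarithmic decrement δ = 2πζ/√(1 − ζ²) = 2π × 0.06488/√(1 − 0.00421) = 0.4085.
x_n/x₀ = e^(−nδ) ≤ 0.02; take ln: n ≥ ln(1/0.02)/δ = 3.912/0.4085 = 9.577.
So 10 complete cycles are required.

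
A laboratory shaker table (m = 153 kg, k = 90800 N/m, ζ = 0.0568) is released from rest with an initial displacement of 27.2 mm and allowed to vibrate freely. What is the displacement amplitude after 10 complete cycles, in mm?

Logarithmic decrement δ = 2πζ/√(1 − ζ²) = 2π × 0.05680/√(1 − 0.00323) = 0.3575.
After n cycles, x_n/x₀ = e^(−nδ), so x_10 = 27.2 × e^(−10 × 0.3575) = 27.2 × 0.02803 = 0.7623 mm.

0.762 mm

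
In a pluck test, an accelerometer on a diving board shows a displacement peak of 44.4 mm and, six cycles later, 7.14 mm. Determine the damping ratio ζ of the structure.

Logarithmic decrement δ = (1/n)·ln(x₀/x_n) = (1/6)·ln(44.4/7.14) = (1/6)·ln(6.218) = 0.3046.
ζ = δ/√(4π² + δ²) = 0.3046/√(39.48 + 0.0928) = 0.3046/6.291 = 0.04842.

0.0484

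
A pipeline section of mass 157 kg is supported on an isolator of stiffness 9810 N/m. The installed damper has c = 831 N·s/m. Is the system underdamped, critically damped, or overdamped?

underdamped

c_c = 2√(k·m) = 2482 N·s/m; ζ = c/c_c = 831/2482 = 0.335.
Since ζ < 1 the system is underdamped.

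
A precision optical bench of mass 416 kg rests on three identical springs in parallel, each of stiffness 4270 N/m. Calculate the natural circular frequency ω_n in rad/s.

Parallel springs add: k_eq = 3 × 4270 = 12810 N/m.
ω_n = √(k_eq/m) = √(12810/416) = √30.79 = 5.549 rad/s.

5.55 rad/s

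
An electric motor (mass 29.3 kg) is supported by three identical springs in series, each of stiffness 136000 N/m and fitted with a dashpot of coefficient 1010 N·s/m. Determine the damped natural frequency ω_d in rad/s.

Series springs: 1/k_eq = 3/136000, so k_eq = 136000/3 = 45330 N/m.
ω_n = √(k_eq/m) = √(45330/29.3) = 39.33 rad/s.
Critical damping c_c = 2√(k_eq·m) = 2√(45330 × 29.3) = 2305 N·s/m, so ζ = c/c_c = 1010/2305 = 0.4382.
ω_d = ω_n√(1 − ζ²) = 39.33 × √(1 − 0.192) = 35.36 rad/s.

35.4 rad/s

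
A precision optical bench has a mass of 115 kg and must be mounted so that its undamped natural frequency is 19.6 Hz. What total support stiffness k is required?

ω_n = 2πf_n = 2π × 19.6 = 123.2 rad/s.
k = m·ω_n² = 115 × 123.2² = 115 × 15170 = 1744000 N/m.

1740000 N/m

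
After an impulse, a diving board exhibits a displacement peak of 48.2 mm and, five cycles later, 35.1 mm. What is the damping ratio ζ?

Logarithmic decrement δ = (1/n)·ln(x₀/x_n) = (1/5)·ln(48.2/35.1) = (1/5)·ln(1.373) = 0.06343.
ζ = δ/√(4π² + δ²) = 0.06343/√(39.48 + 0.00402) = 0.06343/6.284 = 0.01009.

0.0101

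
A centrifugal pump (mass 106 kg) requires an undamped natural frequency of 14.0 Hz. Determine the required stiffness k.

ω_n = 2πf_n = 2π × 14.0 = 87.96 rad/s.
k = m·ω_n² = 106 × 87.96² = 106 × 7738 = 820200 N/m.

820000 N/m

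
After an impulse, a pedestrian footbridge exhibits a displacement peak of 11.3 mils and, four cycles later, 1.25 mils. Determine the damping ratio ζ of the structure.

0.0873

Logarithmic decrement δ = (1/n)·ln(x₀/x_n) = (1/4)·ln(11.3/1.25) = (1/4)·ln(9.040) = 0.5504.
ζ = δ/√(4π² + δ²) = 0.5504/√(39.48 + 0.303) = 0.5504/6.307 = 0.08727.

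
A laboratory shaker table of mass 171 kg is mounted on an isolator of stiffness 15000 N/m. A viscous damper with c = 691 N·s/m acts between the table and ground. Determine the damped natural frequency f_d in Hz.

1.46 Hz

ω_n = √(k/m) = √(15000/171) = 9.366 rad/s.
Critical damping c_c = 2√(k·m) = 2√(15000 × 171) = 3203 N·s/m, so ζ = c/c_c = 691/3203 = 0.2157.
ω_d = ω_n√(1 − ζ²) = 9.366 × √(1 − 0.0465) = 9.145 rad/s.
f_d = ω_d/(2π) = 1.456 Hz.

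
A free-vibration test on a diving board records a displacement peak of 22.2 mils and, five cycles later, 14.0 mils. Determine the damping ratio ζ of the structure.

Logarithmic decrement δ = (1/n)·ln(x₀/x_n) = (1/5)·ln(22.2/14.0) = (1/5)·ln(1.586) = 0.09221.
ζ = δ/√(4π² + δ²) = 0.09221/√(39.48 + 0.00850) = 0.09221/6.284 = 0.01467.

0.0147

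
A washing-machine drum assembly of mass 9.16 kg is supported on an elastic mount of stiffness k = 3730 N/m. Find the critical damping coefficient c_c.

370 N·s/m

c_c = 2√(k·m) = 2√(3730 × 9.16) = 2 × 184.8 = 369.7 N·s/m.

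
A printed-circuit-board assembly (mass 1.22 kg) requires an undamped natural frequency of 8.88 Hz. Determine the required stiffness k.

ω_n = 2πf_n = 2π × 8.88 = 55.79 rad/s.
k = m·ω_n² = 1.22 × 55.79² = 1.22 × 3113 = 3798 N/m.

3800 N/m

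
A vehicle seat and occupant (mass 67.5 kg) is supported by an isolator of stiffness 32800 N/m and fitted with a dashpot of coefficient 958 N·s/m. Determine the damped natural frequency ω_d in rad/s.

ω_n = √(k/m) = √(32800/67.5) = 22.04 rad/s.
Critical damping c_c = 2√(k·m) = 2√(32800 × 67.5) = 2976 N·s/m, so ζ = c/c_c = 958/2976 = 0.3219.
ω_d = ω_n√(1 − ζ²) = 22.04 × √(1 − 0.104) = 20.87 rad/s.

20.9 rad/s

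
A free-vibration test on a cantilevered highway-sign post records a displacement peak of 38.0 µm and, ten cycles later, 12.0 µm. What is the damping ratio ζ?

0.0183

Logarithmic decrement δ = (1/n)·ln(x₀/x_n) = (1/10)·ln(38.0/12.0) = (1/10)·ln(3.167) = 0.1153.
ζ = δ/√(4π² + δ²) = 0.1153/√(39.48 + 0.0133) = 0.1153/6.284 = 0.01834.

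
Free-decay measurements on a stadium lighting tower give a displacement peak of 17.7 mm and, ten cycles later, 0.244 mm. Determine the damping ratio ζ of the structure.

0.0680

Logarithmic decrement δ = (1/n)·ln(x₀/x_n) = (1/10)·ln(17.7/0.244) = (1/10)·ln(72.54) = 0.4284.
ζ = δ/√(4π² + δ²) = 0.4284/√(39.48 + 0.184) = 0.4284/6.298 = 0.06803.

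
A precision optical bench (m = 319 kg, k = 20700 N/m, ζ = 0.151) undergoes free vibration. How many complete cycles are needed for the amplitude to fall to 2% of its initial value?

5 cycles

Logarithmic decrement δ = 2πζ/√(1 − ζ²) = 2π × 0.1510/√(1 − 0.0228) = 0.9598.
x_n/x₀ = e^(−nδ) ≤ 0.02; take ln: n ≥ ln(1/0.02)/δ = 3.912/0.9598 = 4.076.
So 5 complete cycles are required.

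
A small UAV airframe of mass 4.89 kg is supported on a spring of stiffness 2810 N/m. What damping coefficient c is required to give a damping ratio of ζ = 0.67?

157 N·s/m

c_c = 2√(k·m) = 2√(2810 × 4.89) = 234.4 N·s/m.
c = ζ·c_c = 0.67 × 234.4 = 157.1 N·s/m.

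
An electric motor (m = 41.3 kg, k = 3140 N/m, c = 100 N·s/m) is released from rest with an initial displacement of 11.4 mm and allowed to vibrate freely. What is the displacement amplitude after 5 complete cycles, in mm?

0.139 mm

ζ = c/(2√(km)) = 100/(2√(3140 × 41.3)) = 100/720.2 = 0.1388.
Logarithmic decrement δ = 2πζ/√(1 − ζ²) = 2π × 0.1388/√(1 − 0.0193) = 0.8809.
After n cycles, x_n/x₀ = e^(−nδ), so x_5 = 11.4 × e^(−5 × 0.8809) = 11.4 × 0.01222 = 0.1393 mm.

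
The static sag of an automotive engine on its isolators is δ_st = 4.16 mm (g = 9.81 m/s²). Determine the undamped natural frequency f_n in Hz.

ω_n = √(g/δ_st) = √(9.81/0.00416) = √2358 = 48.56 rad/s.
f_n = ω_n/(2π) = 48.56/6.283 = 7.729 Hz.

7.73 Hz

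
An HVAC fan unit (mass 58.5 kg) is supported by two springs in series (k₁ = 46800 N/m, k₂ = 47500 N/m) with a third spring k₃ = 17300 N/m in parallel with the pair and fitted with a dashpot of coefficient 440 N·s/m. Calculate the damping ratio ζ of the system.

Series pair: k_s = k₁k₂/(k₁+k₂) = (46800)(47500)/(46800 + 47500) = 23570 N/m. In parallel with k₃: k_eq = 23570 + 17300 = 40870 N/m.
ω_n = √(k_eq/m) = √(40870/58.5) = 26.43 rad/s.
Critical damping c_c = 2√(k_eq·m) = 2√(40870 × 58.5) = 3093 N·s/m, so ζ = c/c_c = 440/3093 = 0.1423.

0.142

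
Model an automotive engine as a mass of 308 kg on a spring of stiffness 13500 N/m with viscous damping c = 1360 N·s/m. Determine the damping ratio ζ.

ω_n = √(k/m) = √(13500/308) = 6.621 rad/s.
Critical damping c_c = 2√(k·m) = 2√(13500 × 308) = 4078 N·s/m, so ζ = c/c_c = 1360/4078 = 0.3335.

0.333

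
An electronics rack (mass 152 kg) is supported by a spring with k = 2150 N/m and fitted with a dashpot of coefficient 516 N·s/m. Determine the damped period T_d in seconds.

1.87 s

ω_n = √(k/m) = √(2150/152) = 3.761 rad/s.
Critical damping c_c = 2√(k·m) = 2√(2150 × 152) = 1143 N·s/m, so ζ = c/c_c = 516/1143 = 0.4513.
ω_d = ω_n√(1 − ζ²) = 3.761 × √(1 − 0.204) = 3.356 rad/s.
T_d = 2π/ω_d = 1.872 s.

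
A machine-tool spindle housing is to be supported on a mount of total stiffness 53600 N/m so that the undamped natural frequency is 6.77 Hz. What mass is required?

29.6 kg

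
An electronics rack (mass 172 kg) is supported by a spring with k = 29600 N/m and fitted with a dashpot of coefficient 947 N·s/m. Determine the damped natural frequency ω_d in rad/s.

12.8 rad/s

ω_n = √(k/m) = √(29600/172) = 13.12 rad/s.
Critical damping c_c = 2√(k·m) = 2√(29600 × 172) = 4513 N·s/m, so ζ = c/c_c = 947/4513 = 0.2099.
ω_d = ω_n√(1 − ζ²) = 13.12 × √(1 − 0.0440) = 12.83 rad/s.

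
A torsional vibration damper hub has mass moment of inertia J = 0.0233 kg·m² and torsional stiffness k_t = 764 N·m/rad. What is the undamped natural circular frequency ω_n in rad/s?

181 rad/s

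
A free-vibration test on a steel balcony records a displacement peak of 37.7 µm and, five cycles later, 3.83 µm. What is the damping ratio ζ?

Logarithmic decrement δ = (1/n)·ln(x₀/x_n) = (1/5)·ln(37.7/3.83) = (1/5)·ln(9.843) = 0.4574.
ζ = δ/√(4π² + δ²) = 0.4574/√(39.48 + 0.209) = 0.4574/6.300 = 0.07260.

0.0726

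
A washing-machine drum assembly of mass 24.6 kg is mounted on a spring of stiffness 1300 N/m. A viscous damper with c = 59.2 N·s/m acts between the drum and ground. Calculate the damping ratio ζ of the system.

ω_n = √(k/m) = √(1300/24.6) = 7.269 rad/s.
Critical damping c_c = 2√(k·m) = 2√(1300 × 24.6) = 357.7 N·s/m, so ζ = c/c_c = 59.2/357.7 = 0.1655.

0.166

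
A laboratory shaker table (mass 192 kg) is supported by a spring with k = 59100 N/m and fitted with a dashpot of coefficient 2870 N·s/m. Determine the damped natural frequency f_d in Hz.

ω_n = √(k/m) = √(59100/192) = 17.54 rad/s.
Critical damping c_c = 2√(k·m) = 2√(59100 × 192) = 6737 N·s/m, so ζ = c/c_c = 2870/6737 = 0.4260.
ω_d = ω_n√(1 − ζ²) = 17.54 × √(1 − 0.181) = 15.87 rad/s.
f_d = ω_d/(2π) = 2.526 Hz.

2.53 Hz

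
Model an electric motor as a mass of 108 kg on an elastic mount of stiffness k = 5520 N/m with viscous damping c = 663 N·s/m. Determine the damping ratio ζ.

ω_n = √(k/m) = √(5520/108) = 7.149 rad/s.
Critical damping c_c = 2√(k·m) = 2√(5520 × 108) = 1544 N·s/m, so ζ = c/c_c = 663/1544 = 0.4293.

0.429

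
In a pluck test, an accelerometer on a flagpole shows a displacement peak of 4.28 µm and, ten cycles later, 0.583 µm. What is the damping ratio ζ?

Logarithmic decrement δ = (1/n)·ln(x₀/x_n) = (1/10)·ln(4.28/0.583) = (1/10)·ln(7.341) = 0.1994.
ζ = δ/√(4π² + δ²) = 0.1994/√(39.48 + 0.0397) = 0.1994/6.286 = 0.03171.

0.0317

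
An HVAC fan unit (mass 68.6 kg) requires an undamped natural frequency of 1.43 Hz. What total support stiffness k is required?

5540 N/m

ω_n = 2πf_n = 2π × 1.43 = 8.985 rad/s.
k = m·ω_n² = 68.6 × 8.985² = 68.6 × 80.73 = 5538 N/m.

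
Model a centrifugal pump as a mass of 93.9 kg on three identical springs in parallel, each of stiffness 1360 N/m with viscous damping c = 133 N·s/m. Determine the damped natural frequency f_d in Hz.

1.04 Hz

Parallel springs add: k_eq = 3 × 1360 = 4080 N/m.
ω_n = √(k_eq/m) = √(4080/93.9) = 6.592 rad/s.
Critical damping c_c = 2√(k_eq·m) = 2√(4080 × 93.9) = 1238 N·s/m, so ζ = c/c_c = 133/1238 = 0.1074.
ω_d = ω_n√(1 − ζ²) = 6.592 × √(1 − 0.0115) = 6.554 rad/s.
f_d = ω_d/(2π) = 1.043 Hz.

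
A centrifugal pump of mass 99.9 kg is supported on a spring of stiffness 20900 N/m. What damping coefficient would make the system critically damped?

2890 N·s/m

c_c = 2√(k·m) = 2√(20900 × 99.9) = 2 × 1445 = 2890 N·s/m.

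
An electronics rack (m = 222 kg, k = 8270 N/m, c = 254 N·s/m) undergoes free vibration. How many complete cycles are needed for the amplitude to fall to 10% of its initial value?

4 cycles

ζ = c/(2√(km)) = 254/(2√(8270 × 222)) = 254/2710 = 0.09373.
Logarithmic decrement δ = 2πζ/√(1 − ζ²) = 2π × 0.09373/√(1 − 0.00879) = 0.5915.
x_n/x₀ = e^(−nδ) ≤ 0.1; take ln: n ≥ ln(1/0.1)/δ = 2.303/0.5915 = 3.893.
So 4 complete cycles are required.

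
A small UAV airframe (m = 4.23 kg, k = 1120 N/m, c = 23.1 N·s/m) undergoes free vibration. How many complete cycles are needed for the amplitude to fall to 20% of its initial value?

2 cycles

ζ = c/(2√(km)) = 23.1/(2√(1120 × 4.23)) = 23.1/137.7 = 0.1678.
Logarithmic decrement δ = 2πζ/√(1 − ζ²) = 2π × 0.1678/√(1 − 0.0282) = 1.070.
x_n/x₀ = e^(−nδ) ≤ 0.2; take ln: n ≥ ln(1/0.2)/δ = 1.609/1.070 = 1.505.
So 2 complete cycles are required.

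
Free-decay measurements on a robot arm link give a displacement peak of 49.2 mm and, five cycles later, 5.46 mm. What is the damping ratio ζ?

0.0698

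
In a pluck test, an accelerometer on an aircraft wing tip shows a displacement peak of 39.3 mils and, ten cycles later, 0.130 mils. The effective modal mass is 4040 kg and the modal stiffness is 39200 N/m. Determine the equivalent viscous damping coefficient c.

Logarithmic decrement δ = (1/n)·ln(x₀/x_n) = (1/10)·ln(39.3/0.130) = (1/10)·ln(302.3) = 0.5711.
ζ = δ/√(4π² + δ²) = 0.5711/√(39.48 + 0.326) = 0.5711/6.309 = 0.09053.
c = ζ · 2√(km) = 0.09053 × 2√(39200 × 4040) = 0.09053 × 25170 = 2278 N·s/m.

2280 N·s/m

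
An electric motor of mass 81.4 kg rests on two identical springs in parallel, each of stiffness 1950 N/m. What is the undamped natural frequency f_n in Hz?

Parallel springs add: k_eq = 2 × 1950 = 3900 N/m.
ω_n = √(k_eq/m) = √(3900/81.4) = √47.91 = 6.922 rad/s.
f_n = ω_n/(2π) = 6.922/6.283 = 1.102 Hz.

1.10 Hz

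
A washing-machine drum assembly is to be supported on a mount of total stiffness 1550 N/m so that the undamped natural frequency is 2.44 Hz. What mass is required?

ω_n = 2πf_n = 2π × 2.44 = 15.33 rad/s.
m = k/ω_n² = 1550/15.33² = 1550/235.0 = 6.595 kg.

6.59 kg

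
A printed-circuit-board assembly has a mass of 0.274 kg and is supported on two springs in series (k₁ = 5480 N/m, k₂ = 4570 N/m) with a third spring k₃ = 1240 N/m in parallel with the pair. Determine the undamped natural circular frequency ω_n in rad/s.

117 rad/s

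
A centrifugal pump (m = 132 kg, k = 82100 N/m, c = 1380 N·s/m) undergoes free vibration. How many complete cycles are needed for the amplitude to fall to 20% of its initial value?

2 cycles

ζ = c/(2√(km)) = 1380/(2√(82100 × 132)) = 1380/6584 = 0.2096.
Logarithmic decrement δ = 2πζ/√(1 − ζ²) = 2π × 0.2096/√(1 − 0.0439) = 1.347.
x_n/x₀ = e^(−nδ) ≤ 0.2; take ln: n ≥ ln(1/0.2)/δ = 1.609/1.347 = 1.195.
So 2 complete cycles are required.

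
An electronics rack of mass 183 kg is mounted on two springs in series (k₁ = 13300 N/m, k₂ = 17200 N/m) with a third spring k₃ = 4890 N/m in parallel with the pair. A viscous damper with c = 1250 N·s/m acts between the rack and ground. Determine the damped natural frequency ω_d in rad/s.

7.49 rad/s

Series pair: k_s = k₁k₂/(k₁+k₂) = (13300)(17200)/(13300 + 17200) = 7500 N/m. In parallel with k₃: k_eq = 7500 + 4890 = 12390 N/m.
ω_n = √(k_eq/m) = √(12390/183) = 8.228 rad/s.
Critical damping c_c = 2√(k_eq·m) = 2√(12390 × 183) = 3012 N·s/m, so ζ = c/c_c = 1250/3012 = 0.4151.
ω_d = ω_n√(1 − ζ²) = 8.228 × √(1 − 0.172) = 7.486 rad/s.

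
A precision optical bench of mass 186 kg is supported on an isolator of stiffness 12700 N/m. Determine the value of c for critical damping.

3070 N·s/m

c_c = 2√(k·m) = 2√(12700 × 186) = 2 × 1537 = 3074 N·s/m.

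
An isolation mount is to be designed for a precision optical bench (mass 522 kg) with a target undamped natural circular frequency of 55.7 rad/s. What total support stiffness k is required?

1620000 N/m

k = m·ω_n² = 522 × 55.70² = 522 × 3102 = 1619000 N/m.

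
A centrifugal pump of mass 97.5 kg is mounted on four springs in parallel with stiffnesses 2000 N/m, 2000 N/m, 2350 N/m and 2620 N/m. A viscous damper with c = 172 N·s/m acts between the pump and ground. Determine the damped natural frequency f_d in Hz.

Parallel springs add: k_eq = 2000 + 2000 + 2350 + 2620 = 8970 N/m.
ω_n = √(k_eq/m) = √(8970/97.5) = 9.592 rad/s.
Critical damping c_c = 2√(k_eq·m) = 2√(8970 × 97.5) = 1870 N·s/m, so ζ = c/c_c = 172/1870 = 0.09196.
ω_d = ω_n√(1 − ζ²) = 9.592 × √(1 − 0.00846) = 9.551 rad/s.
f_d = ω_d/(2π) = 1.520 Hz.

1.52 Hz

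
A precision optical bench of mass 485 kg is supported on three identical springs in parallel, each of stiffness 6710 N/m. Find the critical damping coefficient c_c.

Parallel springs add: k_eq = 3 × 6710 = 20130 N/m.
c_c = 2√(k_eq·m) = 2√(20130 × 485) = 2 × 3125 = 6249 N·s/m.

6250 N·s/m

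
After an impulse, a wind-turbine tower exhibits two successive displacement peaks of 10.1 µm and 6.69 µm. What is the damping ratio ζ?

0.0654

Logarithmic decrement δ = (1/n)·ln(x₀/x_n) = (1/1)·ln(10.1/6.69) = (1/1)·ln(1.510) = 0.4119.
ζ = δ/√(4π² + δ²) = 0.4119/√(39.48 + 0.170) = 0.4119/6.297 = 0.06542.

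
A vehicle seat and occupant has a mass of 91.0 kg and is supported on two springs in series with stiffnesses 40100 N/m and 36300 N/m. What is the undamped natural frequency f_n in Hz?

Series springs: 1/k_eq = 1/40100 + 1/36300 = 5.249×10^-5, so k_eq = 19050 N/m.
ω_n = √(k_eq/m) = √(19050/91.0) = √209.4 = 14.47 rad/s.
f_n = ω_n/(2π) = 14.47/6.283 = 2.303 Hz.

2.30 Hz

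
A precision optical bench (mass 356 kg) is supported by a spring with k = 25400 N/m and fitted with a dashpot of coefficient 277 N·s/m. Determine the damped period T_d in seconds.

0.745 s

ω_n = √(k/m) = √(25400/356) = 8.447 rad/s.
Critical damping c_c = 2√(k·m) = 2√(25400 × 356) = 6014 N·s/m, so ζ = c/c_c = 277/6014 = 0.04606.
ω_d = ω_n√(1 − ζ²) = 8.447 × √(1 − 0.00212) = 8.438 rad/s.
T_d = 2π/ω_d = 0.7446 s.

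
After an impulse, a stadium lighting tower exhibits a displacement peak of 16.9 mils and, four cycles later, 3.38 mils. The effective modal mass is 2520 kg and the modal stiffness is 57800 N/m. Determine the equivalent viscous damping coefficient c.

1540 N·s/m

Logarithmic decrement δ = (1/n)·ln(x₀/x_n) = (1/4)·ln(16.9/3.38) = (1/4)·ln(5.000) = 0.4024.
ζ = δ/√(4π² + δ²) = 0.4024/√(39.48 + 0.162) = 0.4024/6.296 = 0.06391.
c = ζ · 2√(km) = 0.06391 × 2√(57800 × 2520) = 0.06391 × 24140 = 1543 N·s/m.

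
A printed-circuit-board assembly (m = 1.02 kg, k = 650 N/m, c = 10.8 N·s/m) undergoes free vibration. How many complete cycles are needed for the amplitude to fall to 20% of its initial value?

2 cycles

ζ = c/(2√(km)) = 10.8/(2√(650 × 1.02)) = 10.8/51.50 = 0.2097.
Logarithmic decrement δ = 2πζ/√(1 − ζ²) = 2π × 0.2097/√(1 − 0.0440) = 1.348.
x_n/x₀ = e^(−nδ) ≤ 0.2; take ln: n ≥ ln(1/0.2)/δ = 1.609/1.348 = 1.194.
So 2 complete cycles are required.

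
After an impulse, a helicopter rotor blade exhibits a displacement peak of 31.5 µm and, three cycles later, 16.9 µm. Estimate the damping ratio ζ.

0.0330

Logarithmic decrement δ = (1/n)·ln(x₀/x_n) = (1/3)·ln(31.5/16.9) = (1/3)·ln(1.864) = 0.2076.
ζ = δ/√(4π² + δ²) = 0.2076/√(39.48 + 0.0431) = 0.2076/6.287 = 0.03302.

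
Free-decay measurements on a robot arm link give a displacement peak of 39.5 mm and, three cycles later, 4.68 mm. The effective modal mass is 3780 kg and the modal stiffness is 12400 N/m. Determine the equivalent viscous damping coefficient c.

1540 N·s/m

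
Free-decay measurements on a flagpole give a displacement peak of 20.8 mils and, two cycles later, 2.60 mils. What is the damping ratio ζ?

0.163

Logarithmic decrement δ = (1/n)·ln(x₀/x_n) = (1/2)·ln(20.8/2.60) = (1/2)·ln(8.000) = 1.040.
ζ = δ/√(4π² + δ²) = 1.040/√(39.48 + 1.08) = 1.040/6.369 = 0.1633.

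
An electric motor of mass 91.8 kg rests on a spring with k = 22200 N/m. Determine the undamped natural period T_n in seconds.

0.404 s

ω_n = √(k/m) = √(22200/91.8) = √241.8 = 15.55 rad/s.
T_n = 2π/ω_n = 6.283/15.55 = 0.4040 s.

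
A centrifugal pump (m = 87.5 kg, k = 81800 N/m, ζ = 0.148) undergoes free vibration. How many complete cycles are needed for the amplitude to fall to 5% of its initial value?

Logarithmic decrement δ = 2πζ/√(1 − ζ²) = 2π × 0.1480/√(1 − 0.0219) = 0.9403.
x_n/x₀ = e^(−nδ) ≤ 0.05; take ln: n ≥ ln(1/0.05)/δ = 2.996/0.9403 = 3.186.
So 4 complete cycles are required.

4 cycles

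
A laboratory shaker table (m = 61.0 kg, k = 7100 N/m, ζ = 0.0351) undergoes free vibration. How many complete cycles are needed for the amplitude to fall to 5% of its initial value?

14 cycles

Logarithmic decrement δ = 2πζ/√(1 − ζ²) = 2π × 0.03510/√(1 − 0.00123) = 0.2207.
x_n/x₀ = e^(−nδ) ≤ 0.05; take ln: n ≥ ln(1/0.05)/δ = 2.996/0.2207 = 13.58.
So 14 complete cycles are required.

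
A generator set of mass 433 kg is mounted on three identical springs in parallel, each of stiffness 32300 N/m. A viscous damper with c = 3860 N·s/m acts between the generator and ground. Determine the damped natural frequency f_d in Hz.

2.27 Hz

Parallel springs add: k_eq = 3 × 32300 = 96900 N/m.
ω_n = √(k_eq/m) = √(96900/433) = 14.96 rad/s.
Critical damping c_c = 2√(k_eq·m) = 2√(96900 × 433) = 12950 N·s/m, so ζ = c/c_c = 3860/12950 = 0.2980.
ω_d = ω_n√(1 − ζ²) = 14.96 × √(1 − 0.0888) = 14.28 rad/s.
f_d = ω_d/(2π) = 2.273 Hz.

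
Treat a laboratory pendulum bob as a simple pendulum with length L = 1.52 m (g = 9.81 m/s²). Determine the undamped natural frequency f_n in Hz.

0.404 Hz

For a simple pendulum ω_n = √(g/L) = √(9.81/1.52) = √6.454 = 2.540 rad/s.
f_n = ω_n/(2π) = 2.540/6.283 = 0.4043 Hz.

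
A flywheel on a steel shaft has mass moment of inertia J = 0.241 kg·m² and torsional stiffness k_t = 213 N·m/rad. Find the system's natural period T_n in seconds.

ω_n = √(k_t/J) = √(213/0.241) = √883.8 = 29.73 rad/s.
T_n = 2π/ω_n = 6.283/29.73 = 0.2113 s.

0.211 s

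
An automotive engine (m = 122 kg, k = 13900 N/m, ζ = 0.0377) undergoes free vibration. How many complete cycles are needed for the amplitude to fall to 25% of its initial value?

6 cycles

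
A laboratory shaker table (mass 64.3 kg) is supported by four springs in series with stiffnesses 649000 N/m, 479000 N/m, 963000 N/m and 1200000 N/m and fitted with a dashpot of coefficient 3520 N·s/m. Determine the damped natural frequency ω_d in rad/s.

45.6 rad/s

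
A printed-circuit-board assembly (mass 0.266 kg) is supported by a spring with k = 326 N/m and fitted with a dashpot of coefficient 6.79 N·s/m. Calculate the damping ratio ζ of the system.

ω_n = √(k/m) = √(326.0/0.266) = 35.01 rad/s.
Critical damping c_c = 2√(k·m) = 2√(326.0 × 0.266) = 18.62 N·s/m, so ζ = c/c_c = 6.79/18.62 = 0.3646.

0.365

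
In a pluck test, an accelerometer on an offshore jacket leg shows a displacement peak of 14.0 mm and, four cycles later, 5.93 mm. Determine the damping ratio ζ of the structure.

0.0342

Logarithmic decrement δ = (1/n)·ln(x₀/x_n) = (1/4)·ln(14.0/5.93) = (1/4)·ln(2.361) = 0.2148.
ζ = δ/√(4π² + δ²) = 0.2148/√(39.48 + 0.0461) = 0.2148/6.287 = 0.03416.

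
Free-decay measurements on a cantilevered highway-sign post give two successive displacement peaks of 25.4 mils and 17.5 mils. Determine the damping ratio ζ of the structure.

0.0592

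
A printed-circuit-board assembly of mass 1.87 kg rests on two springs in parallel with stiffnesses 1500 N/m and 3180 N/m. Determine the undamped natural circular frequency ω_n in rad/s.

Parallel springs add: k_eq = 1500 + 3180 = 4680 N/m.
ω_n = √(k_eq/m) = √(4680/1.87) = √2503 = 50.03 rad/s.

50.0 rad/s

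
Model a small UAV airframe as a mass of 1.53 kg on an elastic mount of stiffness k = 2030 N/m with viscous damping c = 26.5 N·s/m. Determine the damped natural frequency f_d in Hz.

ω_n = √(k/m) = √(2030/1.53) = 36.43 rad/s.
Critical damping c_c = 2√(k·m) = 2√(2030 × 1.53) = 111.5 N·s/m, so ζ = c/c_c = 26.5/111.5 = 0.2378.
ω_d = ω_n√(1 − ζ²) = 36.43 × √(1 − 0.0565) = 35.38 rad/s.
f_d = ω_d/(2π) = 5.631 Hz.

5.63 Hz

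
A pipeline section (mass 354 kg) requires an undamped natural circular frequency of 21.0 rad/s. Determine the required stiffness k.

k = m·ω_n² = 354 × 21.00² = 354 × 441.0 = 156100 N/m.

156000 N/m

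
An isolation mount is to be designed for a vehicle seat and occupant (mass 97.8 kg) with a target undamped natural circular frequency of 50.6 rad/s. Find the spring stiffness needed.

250000 N/m

k = m·ω_n² = 97.8 × 50.60² = 97.8 × 2560 = 250400 N/m.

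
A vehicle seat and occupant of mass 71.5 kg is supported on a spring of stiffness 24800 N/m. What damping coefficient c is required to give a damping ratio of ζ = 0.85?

2260 N·s/m

c_c = 2√(k·m) = 2√(24800 × 71.5) = 2663 N·s/m.
c = ζ·c_c = 0.85 × 2663 = 2264 N·s/m.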